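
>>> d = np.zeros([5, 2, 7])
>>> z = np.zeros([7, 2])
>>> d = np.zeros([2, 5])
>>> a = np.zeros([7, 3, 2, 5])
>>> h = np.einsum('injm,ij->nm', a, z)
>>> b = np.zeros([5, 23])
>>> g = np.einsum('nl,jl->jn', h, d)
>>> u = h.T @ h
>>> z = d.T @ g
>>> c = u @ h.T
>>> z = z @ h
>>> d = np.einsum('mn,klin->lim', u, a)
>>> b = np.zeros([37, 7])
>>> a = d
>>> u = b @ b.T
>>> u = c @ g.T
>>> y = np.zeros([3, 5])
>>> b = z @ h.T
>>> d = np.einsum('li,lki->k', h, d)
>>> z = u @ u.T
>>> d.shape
(2,)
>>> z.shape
(5, 5)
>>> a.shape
(3, 2, 5)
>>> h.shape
(3, 5)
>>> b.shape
(5, 3)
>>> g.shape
(2, 3)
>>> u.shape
(5, 2)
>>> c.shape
(5, 3)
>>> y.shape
(3, 5)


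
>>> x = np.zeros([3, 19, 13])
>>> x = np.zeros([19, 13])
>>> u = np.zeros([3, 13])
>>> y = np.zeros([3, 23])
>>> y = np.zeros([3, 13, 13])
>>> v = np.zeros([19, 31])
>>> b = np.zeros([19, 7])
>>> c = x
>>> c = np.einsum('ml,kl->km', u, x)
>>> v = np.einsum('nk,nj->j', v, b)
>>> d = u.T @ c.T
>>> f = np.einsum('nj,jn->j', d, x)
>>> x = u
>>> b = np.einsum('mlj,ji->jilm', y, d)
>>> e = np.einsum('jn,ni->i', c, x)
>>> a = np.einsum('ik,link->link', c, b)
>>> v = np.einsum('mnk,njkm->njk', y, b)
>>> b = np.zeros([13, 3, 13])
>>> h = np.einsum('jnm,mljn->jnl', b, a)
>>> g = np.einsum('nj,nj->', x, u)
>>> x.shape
(3, 13)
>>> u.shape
(3, 13)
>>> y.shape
(3, 13, 13)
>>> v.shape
(13, 19, 13)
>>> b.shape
(13, 3, 13)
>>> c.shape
(19, 3)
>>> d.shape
(13, 19)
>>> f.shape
(19,)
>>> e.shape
(13,)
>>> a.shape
(13, 19, 13, 3)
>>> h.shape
(13, 3, 19)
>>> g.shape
()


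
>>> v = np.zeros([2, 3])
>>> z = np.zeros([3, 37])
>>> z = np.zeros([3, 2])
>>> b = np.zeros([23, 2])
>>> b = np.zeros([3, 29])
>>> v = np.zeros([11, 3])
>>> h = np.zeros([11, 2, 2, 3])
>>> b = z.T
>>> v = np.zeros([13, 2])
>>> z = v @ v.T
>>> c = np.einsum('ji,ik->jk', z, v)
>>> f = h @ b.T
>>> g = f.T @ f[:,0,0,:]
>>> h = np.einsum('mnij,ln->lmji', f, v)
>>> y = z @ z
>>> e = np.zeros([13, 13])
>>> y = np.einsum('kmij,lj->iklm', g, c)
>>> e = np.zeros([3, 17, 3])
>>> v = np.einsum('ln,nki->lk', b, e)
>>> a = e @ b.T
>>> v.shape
(2, 17)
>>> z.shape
(13, 13)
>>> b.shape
(2, 3)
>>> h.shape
(13, 11, 2, 2)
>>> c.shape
(13, 2)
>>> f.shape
(11, 2, 2, 2)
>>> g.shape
(2, 2, 2, 2)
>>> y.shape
(2, 2, 13, 2)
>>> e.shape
(3, 17, 3)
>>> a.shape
(3, 17, 2)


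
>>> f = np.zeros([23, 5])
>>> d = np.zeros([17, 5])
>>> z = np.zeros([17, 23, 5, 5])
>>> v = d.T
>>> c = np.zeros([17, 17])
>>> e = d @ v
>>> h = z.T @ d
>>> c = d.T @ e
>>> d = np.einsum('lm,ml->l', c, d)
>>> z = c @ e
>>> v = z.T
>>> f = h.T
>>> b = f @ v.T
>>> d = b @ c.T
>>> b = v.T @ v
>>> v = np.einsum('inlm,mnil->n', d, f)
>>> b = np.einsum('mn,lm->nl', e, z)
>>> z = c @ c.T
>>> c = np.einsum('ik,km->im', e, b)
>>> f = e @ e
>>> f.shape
(17, 17)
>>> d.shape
(5, 23, 5, 5)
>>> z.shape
(5, 5)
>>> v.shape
(23,)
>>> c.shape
(17, 5)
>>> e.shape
(17, 17)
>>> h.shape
(5, 5, 23, 5)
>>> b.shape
(17, 5)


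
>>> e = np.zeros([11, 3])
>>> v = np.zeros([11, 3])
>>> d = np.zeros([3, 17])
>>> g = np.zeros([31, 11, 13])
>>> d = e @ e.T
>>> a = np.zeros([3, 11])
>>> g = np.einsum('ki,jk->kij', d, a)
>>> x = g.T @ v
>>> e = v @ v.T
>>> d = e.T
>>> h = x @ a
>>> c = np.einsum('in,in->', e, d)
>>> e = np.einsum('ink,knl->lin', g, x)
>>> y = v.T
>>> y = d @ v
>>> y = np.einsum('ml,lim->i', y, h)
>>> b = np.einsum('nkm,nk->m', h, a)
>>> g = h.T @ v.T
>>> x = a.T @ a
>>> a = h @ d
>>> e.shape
(3, 11, 11)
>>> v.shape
(11, 3)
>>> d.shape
(11, 11)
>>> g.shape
(11, 11, 11)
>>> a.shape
(3, 11, 11)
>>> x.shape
(11, 11)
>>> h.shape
(3, 11, 11)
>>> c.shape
()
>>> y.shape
(11,)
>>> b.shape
(11,)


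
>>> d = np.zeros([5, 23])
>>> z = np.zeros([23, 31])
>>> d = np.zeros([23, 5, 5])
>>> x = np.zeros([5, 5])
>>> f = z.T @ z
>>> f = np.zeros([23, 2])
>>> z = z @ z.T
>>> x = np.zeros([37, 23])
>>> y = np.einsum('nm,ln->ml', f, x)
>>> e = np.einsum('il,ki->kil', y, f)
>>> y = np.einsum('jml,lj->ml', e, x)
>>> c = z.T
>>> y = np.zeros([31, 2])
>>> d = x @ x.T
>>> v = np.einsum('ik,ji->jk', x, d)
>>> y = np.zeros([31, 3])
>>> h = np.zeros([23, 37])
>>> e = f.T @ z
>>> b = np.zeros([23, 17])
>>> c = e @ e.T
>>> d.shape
(37, 37)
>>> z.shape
(23, 23)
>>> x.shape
(37, 23)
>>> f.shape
(23, 2)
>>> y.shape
(31, 3)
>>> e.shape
(2, 23)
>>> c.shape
(2, 2)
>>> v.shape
(37, 23)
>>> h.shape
(23, 37)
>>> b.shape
(23, 17)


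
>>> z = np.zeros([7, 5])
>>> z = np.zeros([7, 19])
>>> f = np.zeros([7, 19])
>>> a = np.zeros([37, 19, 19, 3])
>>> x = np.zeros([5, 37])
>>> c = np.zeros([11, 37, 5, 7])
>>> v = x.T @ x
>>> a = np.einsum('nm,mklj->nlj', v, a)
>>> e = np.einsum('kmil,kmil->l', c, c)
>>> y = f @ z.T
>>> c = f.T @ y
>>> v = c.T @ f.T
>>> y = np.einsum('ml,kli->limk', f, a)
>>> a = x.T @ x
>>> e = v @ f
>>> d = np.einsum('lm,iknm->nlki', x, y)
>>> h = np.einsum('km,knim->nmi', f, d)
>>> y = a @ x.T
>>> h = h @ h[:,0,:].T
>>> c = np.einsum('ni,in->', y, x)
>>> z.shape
(7, 19)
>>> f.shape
(7, 19)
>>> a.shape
(37, 37)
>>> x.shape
(5, 37)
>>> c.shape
()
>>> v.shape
(7, 7)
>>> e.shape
(7, 19)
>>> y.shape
(37, 5)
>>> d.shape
(7, 5, 3, 19)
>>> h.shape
(5, 19, 5)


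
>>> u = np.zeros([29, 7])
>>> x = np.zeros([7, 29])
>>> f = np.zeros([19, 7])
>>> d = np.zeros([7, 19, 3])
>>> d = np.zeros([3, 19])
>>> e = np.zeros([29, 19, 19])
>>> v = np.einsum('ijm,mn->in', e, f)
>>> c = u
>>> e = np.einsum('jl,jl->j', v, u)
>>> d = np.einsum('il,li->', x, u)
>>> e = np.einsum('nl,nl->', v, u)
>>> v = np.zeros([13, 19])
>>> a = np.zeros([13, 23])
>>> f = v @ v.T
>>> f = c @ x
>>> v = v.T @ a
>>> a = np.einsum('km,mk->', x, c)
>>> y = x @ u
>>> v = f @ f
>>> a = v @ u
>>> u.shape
(29, 7)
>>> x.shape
(7, 29)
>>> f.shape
(29, 29)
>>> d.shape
()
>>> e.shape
()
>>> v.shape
(29, 29)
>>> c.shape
(29, 7)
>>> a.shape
(29, 7)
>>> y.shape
(7, 7)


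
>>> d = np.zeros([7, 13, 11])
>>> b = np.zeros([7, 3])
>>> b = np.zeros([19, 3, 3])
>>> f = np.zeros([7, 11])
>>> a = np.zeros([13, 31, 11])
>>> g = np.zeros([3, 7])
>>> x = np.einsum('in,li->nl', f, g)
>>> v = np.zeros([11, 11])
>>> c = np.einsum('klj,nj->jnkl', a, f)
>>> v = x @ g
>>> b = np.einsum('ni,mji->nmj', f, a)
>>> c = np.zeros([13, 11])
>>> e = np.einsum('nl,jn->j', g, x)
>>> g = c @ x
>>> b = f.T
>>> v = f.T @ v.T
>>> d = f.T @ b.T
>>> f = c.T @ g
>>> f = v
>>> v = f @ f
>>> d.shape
(11, 11)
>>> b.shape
(11, 7)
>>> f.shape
(11, 11)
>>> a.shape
(13, 31, 11)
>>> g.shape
(13, 3)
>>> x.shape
(11, 3)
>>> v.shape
(11, 11)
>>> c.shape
(13, 11)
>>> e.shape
(11,)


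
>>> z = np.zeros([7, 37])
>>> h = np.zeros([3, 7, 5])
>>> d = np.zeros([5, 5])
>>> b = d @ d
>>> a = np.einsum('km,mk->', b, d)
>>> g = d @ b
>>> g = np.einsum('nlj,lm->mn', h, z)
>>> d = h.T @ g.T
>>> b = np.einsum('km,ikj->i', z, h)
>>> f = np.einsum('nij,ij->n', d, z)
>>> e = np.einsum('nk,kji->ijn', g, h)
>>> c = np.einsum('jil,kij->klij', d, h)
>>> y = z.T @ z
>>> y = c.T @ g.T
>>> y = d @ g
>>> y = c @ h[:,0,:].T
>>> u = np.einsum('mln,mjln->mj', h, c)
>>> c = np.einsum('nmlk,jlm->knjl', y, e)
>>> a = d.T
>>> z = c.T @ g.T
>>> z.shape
(7, 5, 3, 37)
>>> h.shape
(3, 7, 5)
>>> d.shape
(5, 7, 37)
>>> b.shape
(3,)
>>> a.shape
(37, 7, 5)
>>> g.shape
(37, 3)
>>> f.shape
(5,)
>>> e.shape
(5, 7, 37)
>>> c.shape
(3, 3, 5, 7)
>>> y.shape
(3, 37, 7, 3)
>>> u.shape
(3, 37)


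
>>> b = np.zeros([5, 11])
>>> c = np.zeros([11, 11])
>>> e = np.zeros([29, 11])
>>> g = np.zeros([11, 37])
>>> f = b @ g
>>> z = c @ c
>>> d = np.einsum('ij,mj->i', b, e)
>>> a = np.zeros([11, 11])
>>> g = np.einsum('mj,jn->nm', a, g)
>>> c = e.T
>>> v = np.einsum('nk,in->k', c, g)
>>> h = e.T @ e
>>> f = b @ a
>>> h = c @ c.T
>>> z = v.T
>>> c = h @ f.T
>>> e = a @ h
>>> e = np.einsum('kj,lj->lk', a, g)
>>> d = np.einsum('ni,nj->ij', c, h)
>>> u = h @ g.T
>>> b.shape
(5, 11)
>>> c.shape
(11, 5)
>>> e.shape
(37, 11)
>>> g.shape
(37, 11)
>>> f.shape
(5, 11)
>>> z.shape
(29,)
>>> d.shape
(5, 11)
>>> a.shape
(11, 11)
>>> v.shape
(29,)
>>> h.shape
(11, 11)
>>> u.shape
(11, 37)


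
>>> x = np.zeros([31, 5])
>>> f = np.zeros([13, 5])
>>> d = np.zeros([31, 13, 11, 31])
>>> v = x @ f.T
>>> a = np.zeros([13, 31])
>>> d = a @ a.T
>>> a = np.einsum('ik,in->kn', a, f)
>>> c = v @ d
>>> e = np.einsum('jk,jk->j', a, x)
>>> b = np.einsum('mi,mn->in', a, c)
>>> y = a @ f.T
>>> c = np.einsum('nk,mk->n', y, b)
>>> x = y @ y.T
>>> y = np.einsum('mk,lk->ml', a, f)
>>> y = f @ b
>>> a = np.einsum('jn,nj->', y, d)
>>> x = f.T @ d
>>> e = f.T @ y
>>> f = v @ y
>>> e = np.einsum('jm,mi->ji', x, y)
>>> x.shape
(5, 13)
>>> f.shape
(31, 13)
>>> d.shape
(13, 13)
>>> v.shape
(31, 13)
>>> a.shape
()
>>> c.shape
(31,)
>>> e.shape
(5, 13)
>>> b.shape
(5, 13)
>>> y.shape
(13, 13)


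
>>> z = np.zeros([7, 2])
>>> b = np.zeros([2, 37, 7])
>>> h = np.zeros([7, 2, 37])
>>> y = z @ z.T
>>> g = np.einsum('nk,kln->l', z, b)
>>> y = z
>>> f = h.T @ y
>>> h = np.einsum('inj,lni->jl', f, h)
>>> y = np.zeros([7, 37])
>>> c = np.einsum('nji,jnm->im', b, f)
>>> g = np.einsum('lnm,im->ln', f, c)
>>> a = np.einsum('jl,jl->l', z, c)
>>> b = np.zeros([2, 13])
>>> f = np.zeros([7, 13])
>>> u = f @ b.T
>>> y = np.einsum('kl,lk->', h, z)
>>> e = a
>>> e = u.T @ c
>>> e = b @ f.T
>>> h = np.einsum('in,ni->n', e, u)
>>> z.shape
(7, 2)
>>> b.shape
(2, 13)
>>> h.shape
(7,)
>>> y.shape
()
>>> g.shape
(37, 2)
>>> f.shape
(7, 13)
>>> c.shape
(7, 2)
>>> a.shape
(2,)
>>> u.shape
(7, 2)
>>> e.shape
(2, 7)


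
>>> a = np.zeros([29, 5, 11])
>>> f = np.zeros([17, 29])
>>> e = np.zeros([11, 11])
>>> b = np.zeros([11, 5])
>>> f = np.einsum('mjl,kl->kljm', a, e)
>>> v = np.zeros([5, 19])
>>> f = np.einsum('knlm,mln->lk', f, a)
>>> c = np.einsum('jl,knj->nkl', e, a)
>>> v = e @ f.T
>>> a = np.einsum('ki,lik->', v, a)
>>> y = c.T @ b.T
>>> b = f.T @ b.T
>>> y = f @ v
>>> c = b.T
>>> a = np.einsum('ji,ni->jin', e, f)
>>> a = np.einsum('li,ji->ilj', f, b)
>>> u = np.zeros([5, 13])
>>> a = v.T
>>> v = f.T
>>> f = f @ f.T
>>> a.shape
(5, 11)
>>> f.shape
(5, 5)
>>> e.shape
(11, 11)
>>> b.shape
(11, 11)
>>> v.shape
(11, 5)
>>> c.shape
(11, 11)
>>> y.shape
(5, 5)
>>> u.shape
(5, 13)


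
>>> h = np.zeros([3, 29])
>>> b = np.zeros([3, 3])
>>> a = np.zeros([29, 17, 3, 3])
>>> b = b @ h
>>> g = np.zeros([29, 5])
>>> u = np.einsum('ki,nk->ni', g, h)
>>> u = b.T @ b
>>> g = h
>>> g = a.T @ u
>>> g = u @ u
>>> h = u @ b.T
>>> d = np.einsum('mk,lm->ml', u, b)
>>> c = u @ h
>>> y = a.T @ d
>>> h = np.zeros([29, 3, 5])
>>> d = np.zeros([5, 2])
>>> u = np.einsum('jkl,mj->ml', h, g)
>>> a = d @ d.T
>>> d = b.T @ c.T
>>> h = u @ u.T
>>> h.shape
(29, 29)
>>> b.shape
(3, 29)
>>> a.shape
(5, 5)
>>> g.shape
(29, 29)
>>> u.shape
(29, 5)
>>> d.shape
(29, 29)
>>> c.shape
(29, 3)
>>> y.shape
(3, 3, 17, 3)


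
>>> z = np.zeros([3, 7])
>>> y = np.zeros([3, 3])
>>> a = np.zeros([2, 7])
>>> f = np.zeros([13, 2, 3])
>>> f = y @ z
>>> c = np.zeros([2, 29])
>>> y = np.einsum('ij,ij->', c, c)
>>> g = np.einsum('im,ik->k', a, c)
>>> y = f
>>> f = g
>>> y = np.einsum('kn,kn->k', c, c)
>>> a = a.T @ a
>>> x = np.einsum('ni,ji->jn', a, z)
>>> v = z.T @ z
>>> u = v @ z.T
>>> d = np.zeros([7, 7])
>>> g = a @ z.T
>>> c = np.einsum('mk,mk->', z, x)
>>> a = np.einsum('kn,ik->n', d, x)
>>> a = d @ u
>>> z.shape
(3, 7)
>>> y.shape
(2,)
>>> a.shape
(7, 3)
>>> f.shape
(29,)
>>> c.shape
()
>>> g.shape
(7, 3)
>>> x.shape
(3, 7)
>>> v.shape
(7, 7)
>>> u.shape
(7, 3)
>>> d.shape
(7, 7)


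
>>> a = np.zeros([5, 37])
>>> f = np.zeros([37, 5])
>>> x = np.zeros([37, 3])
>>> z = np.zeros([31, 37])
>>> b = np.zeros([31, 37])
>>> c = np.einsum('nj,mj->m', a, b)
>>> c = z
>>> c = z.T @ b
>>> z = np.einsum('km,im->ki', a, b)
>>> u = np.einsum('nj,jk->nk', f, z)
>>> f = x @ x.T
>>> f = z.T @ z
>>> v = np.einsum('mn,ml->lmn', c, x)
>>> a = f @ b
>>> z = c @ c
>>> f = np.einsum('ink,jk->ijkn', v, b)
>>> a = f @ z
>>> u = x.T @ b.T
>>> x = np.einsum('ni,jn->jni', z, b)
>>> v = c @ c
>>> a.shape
(3, 31, 37, 37)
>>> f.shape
(3, 31, 37, 37)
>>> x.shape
(31, 37, 37)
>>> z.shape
(37, 37)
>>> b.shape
(31, 37)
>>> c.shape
(37, 37)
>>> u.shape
(3, 31)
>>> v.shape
(37, 37)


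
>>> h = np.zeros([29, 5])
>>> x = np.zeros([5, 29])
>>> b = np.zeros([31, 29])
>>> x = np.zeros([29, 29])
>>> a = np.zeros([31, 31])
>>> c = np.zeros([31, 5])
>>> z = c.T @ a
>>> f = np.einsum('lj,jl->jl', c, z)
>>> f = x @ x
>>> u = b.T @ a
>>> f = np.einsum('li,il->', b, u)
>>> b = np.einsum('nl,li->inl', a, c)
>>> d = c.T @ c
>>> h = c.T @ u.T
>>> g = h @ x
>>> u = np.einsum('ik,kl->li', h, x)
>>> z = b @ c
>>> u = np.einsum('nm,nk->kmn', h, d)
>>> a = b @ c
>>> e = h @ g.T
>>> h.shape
(5, 29)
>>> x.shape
(29, 29)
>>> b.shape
(5, 31, 31)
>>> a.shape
(5, 31, 5)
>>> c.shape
(31, 5)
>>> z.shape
(5, 31, 5)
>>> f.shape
()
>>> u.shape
(5, 29, 5)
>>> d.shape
(5, 5)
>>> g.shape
(5, 29)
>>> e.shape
(5, 5)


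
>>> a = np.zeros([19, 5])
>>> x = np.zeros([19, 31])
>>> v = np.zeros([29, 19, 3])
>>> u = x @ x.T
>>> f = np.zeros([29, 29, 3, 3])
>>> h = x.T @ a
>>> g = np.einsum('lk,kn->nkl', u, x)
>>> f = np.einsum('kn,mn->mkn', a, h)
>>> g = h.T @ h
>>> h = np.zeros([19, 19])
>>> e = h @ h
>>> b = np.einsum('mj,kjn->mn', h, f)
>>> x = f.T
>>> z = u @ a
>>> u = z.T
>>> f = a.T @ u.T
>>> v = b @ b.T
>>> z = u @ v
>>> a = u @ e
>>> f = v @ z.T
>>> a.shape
(5, 19)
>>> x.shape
(5, 19, 31)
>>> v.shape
(19, 19)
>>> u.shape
(5, 19)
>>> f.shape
(19, 5)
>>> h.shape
(19, 19)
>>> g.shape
(5, 5)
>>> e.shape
(19, 19)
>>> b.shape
(19, 5)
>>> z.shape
(5, 19)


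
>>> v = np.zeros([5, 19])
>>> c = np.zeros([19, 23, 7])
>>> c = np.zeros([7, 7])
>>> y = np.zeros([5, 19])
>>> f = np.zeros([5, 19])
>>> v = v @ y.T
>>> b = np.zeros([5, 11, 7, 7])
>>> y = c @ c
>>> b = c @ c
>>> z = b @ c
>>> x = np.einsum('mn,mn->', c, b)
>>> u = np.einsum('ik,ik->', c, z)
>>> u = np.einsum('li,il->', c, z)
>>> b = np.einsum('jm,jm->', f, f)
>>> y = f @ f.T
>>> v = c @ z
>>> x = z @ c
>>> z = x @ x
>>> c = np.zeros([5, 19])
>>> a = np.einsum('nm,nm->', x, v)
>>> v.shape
(7, 7)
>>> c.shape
(5, 19)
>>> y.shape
(5, 5)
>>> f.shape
(5, 19)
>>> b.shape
()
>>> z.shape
(7, 7)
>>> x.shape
(7, 7)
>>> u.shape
()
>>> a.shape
()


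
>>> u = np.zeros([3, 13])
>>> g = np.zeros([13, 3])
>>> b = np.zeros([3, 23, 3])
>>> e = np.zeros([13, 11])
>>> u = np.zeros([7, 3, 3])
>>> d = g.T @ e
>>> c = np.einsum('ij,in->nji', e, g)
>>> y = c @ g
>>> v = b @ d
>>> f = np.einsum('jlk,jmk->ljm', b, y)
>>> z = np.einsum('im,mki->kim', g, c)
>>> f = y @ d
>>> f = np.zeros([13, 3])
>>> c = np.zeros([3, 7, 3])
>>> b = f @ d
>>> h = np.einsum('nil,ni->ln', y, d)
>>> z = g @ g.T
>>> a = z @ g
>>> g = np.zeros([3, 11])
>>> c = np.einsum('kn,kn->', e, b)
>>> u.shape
(7, 3, 3)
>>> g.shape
(3, 11)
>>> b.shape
(13, 11)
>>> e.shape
(13, 11)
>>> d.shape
(3, 11)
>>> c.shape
()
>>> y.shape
(3, 11, 3)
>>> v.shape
(3, 23, 11)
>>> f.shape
(13, 3)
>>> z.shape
(13, 13)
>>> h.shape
(3, 3)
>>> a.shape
(13, 3)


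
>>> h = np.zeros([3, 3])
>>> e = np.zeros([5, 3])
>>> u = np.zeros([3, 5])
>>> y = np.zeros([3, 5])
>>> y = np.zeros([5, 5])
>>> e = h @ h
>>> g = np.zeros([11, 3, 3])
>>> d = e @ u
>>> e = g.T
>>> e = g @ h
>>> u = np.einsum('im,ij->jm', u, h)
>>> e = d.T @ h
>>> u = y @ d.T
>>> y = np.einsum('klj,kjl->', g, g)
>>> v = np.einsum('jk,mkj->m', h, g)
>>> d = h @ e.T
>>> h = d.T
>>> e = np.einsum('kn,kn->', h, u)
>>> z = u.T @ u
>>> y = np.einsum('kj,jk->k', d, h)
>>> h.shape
(5, 3)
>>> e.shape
()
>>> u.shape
(5, 3)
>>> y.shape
(3,)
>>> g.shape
(11, 3, 3)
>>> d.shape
(3, 5)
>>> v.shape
(11,)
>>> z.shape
(3, 3)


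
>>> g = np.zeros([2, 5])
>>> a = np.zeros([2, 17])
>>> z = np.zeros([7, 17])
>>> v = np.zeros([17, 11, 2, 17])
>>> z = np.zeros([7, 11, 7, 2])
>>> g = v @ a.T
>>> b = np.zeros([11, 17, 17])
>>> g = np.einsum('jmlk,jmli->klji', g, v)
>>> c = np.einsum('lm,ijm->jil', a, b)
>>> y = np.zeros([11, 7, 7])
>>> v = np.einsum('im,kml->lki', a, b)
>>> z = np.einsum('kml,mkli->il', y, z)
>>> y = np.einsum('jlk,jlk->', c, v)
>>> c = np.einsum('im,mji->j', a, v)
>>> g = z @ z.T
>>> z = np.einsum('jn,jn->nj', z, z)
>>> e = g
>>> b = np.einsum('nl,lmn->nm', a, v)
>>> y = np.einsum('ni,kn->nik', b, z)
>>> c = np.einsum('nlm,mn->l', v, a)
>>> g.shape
(2, 2)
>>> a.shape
(2, 17)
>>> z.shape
(7, 2)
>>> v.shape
(17, 11, 2)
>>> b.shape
(2, 11)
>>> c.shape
(11,)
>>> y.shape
(2, 11, 7)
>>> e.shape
(2, 2)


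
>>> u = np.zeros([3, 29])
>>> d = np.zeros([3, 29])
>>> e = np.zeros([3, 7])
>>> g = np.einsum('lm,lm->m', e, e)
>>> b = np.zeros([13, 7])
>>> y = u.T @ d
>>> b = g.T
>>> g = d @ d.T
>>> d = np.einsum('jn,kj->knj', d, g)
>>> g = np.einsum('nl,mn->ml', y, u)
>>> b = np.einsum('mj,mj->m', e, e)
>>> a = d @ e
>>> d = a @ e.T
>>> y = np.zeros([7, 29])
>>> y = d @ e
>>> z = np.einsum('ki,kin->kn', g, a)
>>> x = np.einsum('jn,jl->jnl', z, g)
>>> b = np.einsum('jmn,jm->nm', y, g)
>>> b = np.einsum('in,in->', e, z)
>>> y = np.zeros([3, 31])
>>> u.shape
(3, 29)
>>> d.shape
(3, 29, 3)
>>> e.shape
(3, 7)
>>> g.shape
(3, 29)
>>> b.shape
()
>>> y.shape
(3, 31)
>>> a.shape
(3, 29, 7)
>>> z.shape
(3, 7)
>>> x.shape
(3, 7, 29)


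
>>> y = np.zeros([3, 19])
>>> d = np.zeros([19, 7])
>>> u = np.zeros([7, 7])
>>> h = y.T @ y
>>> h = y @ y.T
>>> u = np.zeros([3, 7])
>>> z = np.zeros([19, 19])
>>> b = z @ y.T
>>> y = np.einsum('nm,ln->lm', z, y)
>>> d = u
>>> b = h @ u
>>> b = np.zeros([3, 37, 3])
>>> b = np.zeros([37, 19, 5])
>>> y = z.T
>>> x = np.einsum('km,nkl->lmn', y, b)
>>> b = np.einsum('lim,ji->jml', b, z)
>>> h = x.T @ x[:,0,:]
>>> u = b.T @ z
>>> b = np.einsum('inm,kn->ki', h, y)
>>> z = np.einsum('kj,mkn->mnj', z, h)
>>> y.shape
(19, 19)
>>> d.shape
(3, 7)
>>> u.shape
(37, 5, 19)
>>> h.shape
(37, 19, 37)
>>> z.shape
(37, 37, 19)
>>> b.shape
(19, 37)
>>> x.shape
(5, 19, 37)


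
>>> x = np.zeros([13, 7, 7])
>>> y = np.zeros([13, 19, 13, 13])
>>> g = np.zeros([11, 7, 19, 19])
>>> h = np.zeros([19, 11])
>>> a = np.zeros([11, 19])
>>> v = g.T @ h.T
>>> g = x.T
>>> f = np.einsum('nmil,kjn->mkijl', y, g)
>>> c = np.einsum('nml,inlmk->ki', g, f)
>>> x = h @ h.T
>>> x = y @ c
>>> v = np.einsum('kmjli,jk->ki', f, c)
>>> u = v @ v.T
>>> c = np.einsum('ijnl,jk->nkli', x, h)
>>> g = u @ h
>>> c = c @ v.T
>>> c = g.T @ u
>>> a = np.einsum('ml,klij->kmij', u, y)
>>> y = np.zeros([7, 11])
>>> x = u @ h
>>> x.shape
(19, 11)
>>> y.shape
(7, 11)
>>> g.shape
(19, 11)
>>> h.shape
(19, 11)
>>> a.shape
(13, 19, 13, 13)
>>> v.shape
(19, 13)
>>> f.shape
(19, 7, 13, 7, 13)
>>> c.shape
(11, 19)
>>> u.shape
(19, 19)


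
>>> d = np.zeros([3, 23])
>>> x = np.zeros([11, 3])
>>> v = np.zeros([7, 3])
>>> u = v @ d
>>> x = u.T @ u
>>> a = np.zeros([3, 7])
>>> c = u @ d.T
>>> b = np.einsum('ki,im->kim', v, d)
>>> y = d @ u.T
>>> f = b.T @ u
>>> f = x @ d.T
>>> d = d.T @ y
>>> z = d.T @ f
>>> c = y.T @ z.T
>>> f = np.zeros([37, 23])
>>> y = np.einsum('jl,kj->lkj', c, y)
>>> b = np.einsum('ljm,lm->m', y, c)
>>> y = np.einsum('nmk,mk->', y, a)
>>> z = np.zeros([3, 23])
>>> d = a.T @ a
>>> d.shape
(7, 7)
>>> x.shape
(23, 23)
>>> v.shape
(7, 3)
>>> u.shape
(7, 23)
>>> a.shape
(3, 7)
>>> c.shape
(7, 7)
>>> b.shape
(7,)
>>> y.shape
()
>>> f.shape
(37, 23)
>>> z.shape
(3, 23)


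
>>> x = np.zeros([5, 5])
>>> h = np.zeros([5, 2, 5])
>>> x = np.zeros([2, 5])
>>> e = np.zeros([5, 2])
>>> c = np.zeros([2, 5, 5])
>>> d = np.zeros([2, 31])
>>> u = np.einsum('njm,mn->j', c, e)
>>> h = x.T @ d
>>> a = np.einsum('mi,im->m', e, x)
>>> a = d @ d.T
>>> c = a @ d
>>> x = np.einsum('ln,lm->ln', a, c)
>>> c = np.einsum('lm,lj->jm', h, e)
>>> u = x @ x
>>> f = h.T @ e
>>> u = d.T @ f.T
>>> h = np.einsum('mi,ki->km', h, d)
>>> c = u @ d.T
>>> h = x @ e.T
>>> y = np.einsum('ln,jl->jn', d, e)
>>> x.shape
(2, 2)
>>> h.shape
(2, 5)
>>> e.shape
(5, 2)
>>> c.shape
(31, 2)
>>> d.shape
(2, 31)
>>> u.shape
(31, 31)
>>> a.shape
(2, 2)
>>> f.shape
(31, 2)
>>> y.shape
(5, 31)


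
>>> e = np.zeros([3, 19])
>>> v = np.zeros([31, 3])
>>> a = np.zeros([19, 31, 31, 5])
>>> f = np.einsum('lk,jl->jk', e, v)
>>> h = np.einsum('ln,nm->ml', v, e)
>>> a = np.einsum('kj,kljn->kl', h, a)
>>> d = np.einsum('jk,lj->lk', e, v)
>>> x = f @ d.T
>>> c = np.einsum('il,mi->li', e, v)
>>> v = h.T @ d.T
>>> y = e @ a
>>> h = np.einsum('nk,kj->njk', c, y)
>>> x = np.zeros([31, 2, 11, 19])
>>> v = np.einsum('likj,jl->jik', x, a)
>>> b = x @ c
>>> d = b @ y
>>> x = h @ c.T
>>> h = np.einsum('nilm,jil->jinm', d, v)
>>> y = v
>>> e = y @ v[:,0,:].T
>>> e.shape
(19, 2, 19)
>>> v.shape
(19, 2, 11)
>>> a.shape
(19, 31)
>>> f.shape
(31, 19)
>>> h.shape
(19, 2, 31, 31)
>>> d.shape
(31, 2, 11, 31)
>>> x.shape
(19, 31, 19)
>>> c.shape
(19, 3)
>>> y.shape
(19, 2, 11)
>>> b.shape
(31, 2, 11, 3)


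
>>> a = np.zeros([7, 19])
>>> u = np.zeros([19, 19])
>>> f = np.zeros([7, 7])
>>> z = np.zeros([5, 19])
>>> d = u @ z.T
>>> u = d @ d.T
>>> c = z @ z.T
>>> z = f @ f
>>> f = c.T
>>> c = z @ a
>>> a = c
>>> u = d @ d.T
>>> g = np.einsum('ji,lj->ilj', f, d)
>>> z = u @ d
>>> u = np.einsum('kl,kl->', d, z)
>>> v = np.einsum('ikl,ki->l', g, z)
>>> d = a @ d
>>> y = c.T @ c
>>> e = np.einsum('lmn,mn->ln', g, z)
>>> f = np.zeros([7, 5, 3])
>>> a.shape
(7, 19)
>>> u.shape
()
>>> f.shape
(7, 5, 3)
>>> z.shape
(19, 5)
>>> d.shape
(7, 5)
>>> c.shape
(7, 19)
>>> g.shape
(5, 19, 5)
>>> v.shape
(5,)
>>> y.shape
(19, 19)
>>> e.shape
(5, 5)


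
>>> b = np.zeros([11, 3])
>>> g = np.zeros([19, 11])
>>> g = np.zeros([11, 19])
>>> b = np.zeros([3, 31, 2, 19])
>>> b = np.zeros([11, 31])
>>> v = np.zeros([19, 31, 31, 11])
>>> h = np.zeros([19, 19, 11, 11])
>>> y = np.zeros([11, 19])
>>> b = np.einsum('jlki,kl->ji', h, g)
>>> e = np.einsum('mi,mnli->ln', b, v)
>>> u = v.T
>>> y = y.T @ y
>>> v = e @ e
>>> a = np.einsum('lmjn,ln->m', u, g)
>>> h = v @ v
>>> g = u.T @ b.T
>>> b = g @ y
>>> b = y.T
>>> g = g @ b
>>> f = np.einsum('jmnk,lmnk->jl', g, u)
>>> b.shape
(19, 19)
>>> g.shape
(19, 31, 31, 19)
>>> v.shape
(31, 31)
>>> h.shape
(31, 31)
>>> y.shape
(19, 19)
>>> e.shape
(31, 31)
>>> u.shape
(11, 31, 31, 19)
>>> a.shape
(31,)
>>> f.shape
(19, 11)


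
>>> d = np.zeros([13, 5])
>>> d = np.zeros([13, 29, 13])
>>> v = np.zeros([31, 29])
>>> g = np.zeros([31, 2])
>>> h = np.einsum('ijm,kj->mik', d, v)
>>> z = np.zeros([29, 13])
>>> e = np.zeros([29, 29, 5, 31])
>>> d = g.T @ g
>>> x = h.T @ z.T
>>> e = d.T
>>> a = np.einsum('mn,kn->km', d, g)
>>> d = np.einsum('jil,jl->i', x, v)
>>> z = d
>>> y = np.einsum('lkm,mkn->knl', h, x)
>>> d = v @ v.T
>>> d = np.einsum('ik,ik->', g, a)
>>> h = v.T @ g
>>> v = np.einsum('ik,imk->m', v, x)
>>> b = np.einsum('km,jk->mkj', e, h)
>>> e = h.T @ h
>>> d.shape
()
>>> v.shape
(13,)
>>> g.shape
(31, 2)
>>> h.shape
(29, 2)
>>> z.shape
(13,)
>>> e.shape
(2, 2)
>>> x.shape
(31, 13, 29)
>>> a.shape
(31, 2)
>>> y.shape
(13, 29, 13)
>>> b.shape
(2, 2, 29)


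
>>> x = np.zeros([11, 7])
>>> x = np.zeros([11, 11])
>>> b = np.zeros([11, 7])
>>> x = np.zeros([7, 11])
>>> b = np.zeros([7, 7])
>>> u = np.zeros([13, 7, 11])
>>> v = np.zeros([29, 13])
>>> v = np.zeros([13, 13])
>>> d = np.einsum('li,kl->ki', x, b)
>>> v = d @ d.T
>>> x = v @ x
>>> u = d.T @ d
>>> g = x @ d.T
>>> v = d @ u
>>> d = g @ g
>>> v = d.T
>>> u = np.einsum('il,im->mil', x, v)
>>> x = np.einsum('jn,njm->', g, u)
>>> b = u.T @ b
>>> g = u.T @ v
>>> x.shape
()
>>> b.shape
(11, 7, 7)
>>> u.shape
(7, 7, 11)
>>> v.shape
(7, 7)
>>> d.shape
(7, 7)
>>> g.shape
(11, 7, 7)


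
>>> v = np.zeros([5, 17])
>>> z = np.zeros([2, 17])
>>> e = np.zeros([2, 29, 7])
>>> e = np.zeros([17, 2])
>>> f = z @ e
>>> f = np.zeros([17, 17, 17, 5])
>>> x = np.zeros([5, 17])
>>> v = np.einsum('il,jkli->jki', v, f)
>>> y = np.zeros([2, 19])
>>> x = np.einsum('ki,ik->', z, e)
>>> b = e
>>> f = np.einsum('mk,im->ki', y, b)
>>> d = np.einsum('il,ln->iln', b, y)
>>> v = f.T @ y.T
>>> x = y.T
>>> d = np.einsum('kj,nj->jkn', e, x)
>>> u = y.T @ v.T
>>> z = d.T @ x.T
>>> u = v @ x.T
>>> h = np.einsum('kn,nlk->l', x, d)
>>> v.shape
(17, 2)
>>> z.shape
(19, 17, 19)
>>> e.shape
(17, 2)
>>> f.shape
(19, 17)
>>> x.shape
(19, 2)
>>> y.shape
(2, 19)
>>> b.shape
(17, 2)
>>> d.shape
(2, 17, 19)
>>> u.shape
(17, 19)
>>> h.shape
(17,)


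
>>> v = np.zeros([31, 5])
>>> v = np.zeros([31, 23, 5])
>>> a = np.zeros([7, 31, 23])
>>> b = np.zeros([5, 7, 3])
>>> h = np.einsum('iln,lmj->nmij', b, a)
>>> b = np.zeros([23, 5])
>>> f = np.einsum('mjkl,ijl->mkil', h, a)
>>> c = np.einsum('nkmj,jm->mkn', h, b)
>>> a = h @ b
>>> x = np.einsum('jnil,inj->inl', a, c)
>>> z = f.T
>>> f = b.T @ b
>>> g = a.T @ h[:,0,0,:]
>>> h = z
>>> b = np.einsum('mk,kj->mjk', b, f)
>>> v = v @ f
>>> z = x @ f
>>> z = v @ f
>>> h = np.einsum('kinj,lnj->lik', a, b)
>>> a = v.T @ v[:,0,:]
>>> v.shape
(31, 23, 5)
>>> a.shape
(5, 23, 5)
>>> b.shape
(23, 5, 5)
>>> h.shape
(23, 31, 3)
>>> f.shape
(5, 5)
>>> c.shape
(5, 31, 3)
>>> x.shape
(5, 31, 5)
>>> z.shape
(31, 23, 5)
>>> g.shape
(5, 5, 31, 23)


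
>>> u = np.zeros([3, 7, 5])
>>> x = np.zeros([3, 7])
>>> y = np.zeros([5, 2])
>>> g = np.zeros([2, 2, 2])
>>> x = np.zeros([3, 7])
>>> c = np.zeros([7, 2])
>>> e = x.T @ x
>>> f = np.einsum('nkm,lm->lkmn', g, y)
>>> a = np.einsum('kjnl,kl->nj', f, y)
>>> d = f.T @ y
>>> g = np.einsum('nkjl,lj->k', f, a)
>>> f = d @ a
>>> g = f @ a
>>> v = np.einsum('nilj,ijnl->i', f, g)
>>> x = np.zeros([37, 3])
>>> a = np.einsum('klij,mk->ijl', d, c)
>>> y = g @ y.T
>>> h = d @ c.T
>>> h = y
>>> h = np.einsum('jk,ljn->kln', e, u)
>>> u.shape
(3, 7, 5)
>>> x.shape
(37, 3)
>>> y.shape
(2, 2, 2, 5)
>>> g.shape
(2, 2, 2, 2)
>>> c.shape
(7, 2)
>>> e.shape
(7, 7)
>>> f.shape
(2, 2, 2, 2)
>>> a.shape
(2, 2, 2)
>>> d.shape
(2, 2, 2, 2)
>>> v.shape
(2,)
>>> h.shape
(7, 3, 5)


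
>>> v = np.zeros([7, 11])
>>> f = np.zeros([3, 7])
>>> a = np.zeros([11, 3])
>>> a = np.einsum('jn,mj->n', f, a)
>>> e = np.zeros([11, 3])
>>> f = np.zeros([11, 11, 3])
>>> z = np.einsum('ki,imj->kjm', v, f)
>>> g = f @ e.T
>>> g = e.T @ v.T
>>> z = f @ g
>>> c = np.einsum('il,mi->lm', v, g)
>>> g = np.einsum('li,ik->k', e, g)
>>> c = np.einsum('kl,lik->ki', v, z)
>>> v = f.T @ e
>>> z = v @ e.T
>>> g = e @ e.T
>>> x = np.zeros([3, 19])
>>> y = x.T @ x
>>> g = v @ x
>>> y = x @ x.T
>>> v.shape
(3, 11, 3)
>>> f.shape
(11, 11, 3)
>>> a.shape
(7,)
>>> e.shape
(11, 3)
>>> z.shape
(3, 11, 11)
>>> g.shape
(3, 11, 19)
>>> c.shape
(7, 11)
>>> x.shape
(3, 19)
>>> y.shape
(3, 3)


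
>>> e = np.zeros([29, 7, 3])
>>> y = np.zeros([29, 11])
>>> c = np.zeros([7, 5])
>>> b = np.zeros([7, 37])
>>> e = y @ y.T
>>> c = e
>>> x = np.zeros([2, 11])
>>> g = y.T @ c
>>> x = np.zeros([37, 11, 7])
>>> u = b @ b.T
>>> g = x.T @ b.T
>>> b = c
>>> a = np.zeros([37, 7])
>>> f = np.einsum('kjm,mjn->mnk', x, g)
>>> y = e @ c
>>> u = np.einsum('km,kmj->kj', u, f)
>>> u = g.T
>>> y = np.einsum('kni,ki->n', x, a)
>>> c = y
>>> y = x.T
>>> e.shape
(29, 29)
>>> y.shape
(7, 11, 37)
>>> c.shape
(11,)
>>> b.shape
(29, 29)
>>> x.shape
(37, 11, 7)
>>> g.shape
(7, 11, 7)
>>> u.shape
(7, 11, 7)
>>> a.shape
(37, 7)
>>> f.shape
(7, 7, 37)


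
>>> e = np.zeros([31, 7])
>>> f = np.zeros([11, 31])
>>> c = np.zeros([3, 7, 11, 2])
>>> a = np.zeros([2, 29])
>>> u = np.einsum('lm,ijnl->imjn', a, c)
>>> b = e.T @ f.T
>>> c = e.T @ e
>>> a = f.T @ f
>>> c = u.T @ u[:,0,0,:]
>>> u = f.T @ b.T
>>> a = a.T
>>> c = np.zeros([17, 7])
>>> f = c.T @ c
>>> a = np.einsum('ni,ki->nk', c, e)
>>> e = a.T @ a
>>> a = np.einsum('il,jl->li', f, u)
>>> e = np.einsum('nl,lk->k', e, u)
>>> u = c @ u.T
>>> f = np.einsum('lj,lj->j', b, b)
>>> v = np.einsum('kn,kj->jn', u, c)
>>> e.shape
(7,)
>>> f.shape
(11,)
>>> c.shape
(17, 7)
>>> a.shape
(7, 7)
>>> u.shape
(17, 31)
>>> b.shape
(7, 11)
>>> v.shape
(7, 31)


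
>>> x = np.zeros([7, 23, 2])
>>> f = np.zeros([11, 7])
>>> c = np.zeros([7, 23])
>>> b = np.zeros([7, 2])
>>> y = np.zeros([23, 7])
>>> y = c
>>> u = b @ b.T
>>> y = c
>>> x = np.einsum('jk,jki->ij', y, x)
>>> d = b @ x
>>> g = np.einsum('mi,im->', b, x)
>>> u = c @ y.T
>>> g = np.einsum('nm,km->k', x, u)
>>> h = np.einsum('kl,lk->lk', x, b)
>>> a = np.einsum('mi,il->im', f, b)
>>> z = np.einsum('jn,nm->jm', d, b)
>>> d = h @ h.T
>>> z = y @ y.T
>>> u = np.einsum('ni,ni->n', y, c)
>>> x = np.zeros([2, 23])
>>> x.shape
(2, 23)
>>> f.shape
(11, 7)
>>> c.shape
(7, 23)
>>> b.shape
(7, 2)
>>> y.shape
(7, 23)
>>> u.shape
(7,)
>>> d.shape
(7, 7)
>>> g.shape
(7,)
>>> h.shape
(7, 2)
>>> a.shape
(7, 11)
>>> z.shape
(7, 7)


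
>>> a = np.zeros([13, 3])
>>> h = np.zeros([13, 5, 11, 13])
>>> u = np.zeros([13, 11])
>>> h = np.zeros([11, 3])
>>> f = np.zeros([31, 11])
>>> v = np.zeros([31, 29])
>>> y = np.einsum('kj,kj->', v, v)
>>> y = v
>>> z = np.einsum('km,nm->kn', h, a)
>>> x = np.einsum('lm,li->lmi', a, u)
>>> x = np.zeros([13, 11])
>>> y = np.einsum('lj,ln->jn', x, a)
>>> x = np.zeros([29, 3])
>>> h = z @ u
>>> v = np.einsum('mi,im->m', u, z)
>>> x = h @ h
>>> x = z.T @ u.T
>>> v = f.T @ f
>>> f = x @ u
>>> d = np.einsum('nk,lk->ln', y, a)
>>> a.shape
(13, 3)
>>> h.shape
(11, 11)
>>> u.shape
(13, 11)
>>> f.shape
(13, 11)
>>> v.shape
(11, 11)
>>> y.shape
(11, 3)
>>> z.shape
(11, 13)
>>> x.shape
(13, 13)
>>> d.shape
(13, 11)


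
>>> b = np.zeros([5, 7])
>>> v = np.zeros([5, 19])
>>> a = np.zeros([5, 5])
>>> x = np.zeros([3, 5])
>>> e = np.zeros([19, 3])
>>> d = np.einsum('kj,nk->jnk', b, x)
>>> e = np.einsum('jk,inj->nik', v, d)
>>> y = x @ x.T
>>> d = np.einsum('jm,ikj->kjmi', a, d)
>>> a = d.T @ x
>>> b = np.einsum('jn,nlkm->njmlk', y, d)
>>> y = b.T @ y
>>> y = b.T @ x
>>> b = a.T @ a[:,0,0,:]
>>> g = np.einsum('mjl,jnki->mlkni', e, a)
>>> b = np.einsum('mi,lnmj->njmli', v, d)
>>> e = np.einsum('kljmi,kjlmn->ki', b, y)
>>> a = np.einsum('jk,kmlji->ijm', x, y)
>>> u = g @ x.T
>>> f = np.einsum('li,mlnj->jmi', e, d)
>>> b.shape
(5, 7, 5, 3, 19)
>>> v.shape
(5, 19)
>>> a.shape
(5, 3, 5)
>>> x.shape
(3, 5)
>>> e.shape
(5, 19)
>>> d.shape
(3, 5, 5, 7)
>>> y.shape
(5, 5, 7, 3, 5)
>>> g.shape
(3, 19, 5, 5, 5)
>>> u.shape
(3, 19, 5, 5, 3)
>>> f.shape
(7, 3, 19)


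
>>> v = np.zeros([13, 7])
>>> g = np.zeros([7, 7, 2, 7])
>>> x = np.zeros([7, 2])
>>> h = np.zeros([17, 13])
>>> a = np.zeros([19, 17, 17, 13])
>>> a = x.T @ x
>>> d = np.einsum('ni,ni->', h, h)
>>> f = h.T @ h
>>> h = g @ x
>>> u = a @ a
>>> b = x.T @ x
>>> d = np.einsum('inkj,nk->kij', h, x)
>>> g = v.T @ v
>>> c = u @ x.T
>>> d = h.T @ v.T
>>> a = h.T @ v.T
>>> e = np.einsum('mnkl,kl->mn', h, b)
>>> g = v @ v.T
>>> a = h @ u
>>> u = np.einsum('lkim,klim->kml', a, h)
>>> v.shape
(13, 7)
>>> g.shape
(13, 13)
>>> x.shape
(7, 2)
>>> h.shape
(7, 7, 2, 2)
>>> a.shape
(7, 7, 2, 2)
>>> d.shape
(2, 2, 7, 13)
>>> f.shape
(13, 13)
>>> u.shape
(7, 2, 7)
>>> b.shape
(2, 2)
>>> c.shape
(2, 7)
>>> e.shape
(7, 7)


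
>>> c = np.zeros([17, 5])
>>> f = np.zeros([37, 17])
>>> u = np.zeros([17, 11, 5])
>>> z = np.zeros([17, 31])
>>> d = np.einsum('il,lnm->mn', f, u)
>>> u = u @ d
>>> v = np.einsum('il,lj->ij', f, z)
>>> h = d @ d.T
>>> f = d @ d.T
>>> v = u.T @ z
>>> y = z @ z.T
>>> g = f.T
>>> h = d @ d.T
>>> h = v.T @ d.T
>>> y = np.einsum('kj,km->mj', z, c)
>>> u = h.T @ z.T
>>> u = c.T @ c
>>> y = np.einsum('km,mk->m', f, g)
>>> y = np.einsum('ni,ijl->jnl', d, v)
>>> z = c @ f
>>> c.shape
(17, 5)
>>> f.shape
(5, 5)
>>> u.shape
(5, 5)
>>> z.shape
(17, 5)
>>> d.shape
(5, 11)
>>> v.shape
(11, 11, 31)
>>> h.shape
(31, 11, 5)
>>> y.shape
(11, 5, 31)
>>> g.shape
(5, 5)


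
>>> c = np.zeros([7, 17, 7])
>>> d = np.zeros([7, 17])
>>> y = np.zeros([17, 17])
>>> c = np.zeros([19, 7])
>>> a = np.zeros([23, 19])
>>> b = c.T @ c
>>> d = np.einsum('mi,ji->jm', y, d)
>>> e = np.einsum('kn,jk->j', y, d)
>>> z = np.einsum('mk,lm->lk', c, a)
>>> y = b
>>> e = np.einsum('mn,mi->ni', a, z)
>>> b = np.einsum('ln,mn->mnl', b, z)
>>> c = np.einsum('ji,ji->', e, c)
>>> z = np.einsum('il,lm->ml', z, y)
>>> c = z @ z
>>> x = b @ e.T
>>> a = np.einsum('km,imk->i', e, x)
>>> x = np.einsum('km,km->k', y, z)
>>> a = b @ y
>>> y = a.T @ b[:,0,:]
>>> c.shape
(7, 7)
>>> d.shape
(7, 17)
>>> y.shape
(7, 7, 7)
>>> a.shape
(23, 7, 7)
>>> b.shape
(23, 7, 7)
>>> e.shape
(19, 7)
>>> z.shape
(7, 7)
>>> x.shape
(7,)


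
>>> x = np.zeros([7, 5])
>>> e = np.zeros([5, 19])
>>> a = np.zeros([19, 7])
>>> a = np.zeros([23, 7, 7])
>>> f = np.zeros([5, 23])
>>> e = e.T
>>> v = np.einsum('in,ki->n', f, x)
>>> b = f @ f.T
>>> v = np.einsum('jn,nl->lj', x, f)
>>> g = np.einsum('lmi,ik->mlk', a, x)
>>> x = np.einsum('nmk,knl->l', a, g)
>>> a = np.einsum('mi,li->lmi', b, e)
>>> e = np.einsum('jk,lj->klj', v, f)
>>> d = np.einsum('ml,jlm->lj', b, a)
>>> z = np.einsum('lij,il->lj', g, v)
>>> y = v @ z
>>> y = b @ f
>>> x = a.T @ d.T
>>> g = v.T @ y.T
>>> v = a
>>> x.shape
(5, 5, 5)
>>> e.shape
(7, 5, 23)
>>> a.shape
(19, 5, 5)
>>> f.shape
(5, 23)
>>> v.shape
(19, 5, 5)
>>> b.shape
(5, 5)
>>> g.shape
(7, 5)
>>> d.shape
(5, 19)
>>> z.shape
(7, 5)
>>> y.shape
(5, 23)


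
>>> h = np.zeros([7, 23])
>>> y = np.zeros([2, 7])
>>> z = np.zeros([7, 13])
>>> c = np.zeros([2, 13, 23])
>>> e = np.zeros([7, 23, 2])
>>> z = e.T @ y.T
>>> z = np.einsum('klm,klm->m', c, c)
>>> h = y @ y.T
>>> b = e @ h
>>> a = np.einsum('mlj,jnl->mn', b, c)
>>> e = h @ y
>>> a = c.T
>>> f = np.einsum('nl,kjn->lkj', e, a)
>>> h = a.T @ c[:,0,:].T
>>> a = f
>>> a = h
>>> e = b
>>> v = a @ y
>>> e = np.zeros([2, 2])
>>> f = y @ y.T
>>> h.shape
(2, 13, 2)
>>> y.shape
(2, 7)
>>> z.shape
(23,)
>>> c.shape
(2, 13, 23)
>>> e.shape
(2, 2)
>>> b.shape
(7, 23, 2)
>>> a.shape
(2, 13, 2)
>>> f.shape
(2, 2)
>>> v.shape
(2, 13, 7)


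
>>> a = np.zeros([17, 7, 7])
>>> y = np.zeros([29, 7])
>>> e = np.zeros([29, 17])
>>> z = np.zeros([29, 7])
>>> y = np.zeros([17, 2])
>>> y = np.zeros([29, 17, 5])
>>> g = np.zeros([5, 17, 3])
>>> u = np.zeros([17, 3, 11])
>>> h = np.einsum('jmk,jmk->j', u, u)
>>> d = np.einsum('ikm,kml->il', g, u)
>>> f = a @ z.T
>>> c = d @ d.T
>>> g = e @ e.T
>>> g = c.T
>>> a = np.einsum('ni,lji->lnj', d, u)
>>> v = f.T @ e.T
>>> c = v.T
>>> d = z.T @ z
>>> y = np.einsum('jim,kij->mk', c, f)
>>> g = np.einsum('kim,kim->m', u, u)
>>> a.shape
(17, 5, 3)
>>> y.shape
(29, 17)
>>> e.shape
(29, 17)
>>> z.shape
(29, 7)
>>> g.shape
(11,)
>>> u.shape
(17, 3, 11)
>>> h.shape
(17,)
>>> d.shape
(7, 7)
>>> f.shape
(17, 7, 29)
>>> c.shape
(29, 7, 29)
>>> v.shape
(29, 7, 29)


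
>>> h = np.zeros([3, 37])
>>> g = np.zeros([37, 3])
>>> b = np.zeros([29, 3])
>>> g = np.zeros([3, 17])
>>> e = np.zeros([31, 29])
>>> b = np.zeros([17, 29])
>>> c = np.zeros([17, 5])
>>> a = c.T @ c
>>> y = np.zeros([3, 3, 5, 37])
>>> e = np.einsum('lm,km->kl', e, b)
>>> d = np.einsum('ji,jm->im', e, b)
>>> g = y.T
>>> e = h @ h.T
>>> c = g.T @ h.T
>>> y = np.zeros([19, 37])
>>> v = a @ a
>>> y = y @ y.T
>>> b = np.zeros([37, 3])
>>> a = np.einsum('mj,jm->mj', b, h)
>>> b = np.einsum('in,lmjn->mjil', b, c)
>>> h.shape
(3, 37)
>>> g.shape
(37, 5, 3, 3)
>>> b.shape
(3, 5, 37, 3)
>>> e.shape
(3, 3)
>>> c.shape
(3, 3, 5, 3)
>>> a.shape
(37, 3)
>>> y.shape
(19, 19)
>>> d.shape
(31, 29)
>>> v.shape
(5, 5)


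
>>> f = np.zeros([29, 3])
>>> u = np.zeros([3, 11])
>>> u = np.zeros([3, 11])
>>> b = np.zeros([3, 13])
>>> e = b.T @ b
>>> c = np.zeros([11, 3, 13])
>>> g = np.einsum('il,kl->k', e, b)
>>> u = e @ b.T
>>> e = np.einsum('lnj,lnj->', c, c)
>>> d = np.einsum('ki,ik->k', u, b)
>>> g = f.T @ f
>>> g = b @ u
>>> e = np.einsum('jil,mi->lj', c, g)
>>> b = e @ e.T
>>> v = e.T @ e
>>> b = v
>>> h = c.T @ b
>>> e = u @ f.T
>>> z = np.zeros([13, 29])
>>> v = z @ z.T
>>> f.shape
(29, 3)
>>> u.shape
(13, 3)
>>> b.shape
(11, 11)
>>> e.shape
(13, 29)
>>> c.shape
(11, 3, 13)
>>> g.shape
(3, 3)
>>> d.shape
(13,)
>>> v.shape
(13, 13)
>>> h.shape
(13, 3, 11)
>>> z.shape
(13, 29)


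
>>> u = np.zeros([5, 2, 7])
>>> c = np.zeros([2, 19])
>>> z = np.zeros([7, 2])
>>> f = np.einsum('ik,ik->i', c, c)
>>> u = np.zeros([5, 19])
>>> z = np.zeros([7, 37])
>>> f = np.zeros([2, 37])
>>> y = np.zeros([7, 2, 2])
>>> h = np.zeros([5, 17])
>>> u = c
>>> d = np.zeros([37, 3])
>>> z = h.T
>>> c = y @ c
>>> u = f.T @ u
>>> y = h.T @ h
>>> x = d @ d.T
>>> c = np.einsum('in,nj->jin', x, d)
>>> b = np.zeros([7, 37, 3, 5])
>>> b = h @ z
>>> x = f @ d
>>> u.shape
(37, 19)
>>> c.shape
(3, 37, 37)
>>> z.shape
(17, 5)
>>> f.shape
(2, 37)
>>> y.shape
(17, 17)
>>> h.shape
(5, 17)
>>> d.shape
(37, 3)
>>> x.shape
(2, 3)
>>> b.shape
(5, 5)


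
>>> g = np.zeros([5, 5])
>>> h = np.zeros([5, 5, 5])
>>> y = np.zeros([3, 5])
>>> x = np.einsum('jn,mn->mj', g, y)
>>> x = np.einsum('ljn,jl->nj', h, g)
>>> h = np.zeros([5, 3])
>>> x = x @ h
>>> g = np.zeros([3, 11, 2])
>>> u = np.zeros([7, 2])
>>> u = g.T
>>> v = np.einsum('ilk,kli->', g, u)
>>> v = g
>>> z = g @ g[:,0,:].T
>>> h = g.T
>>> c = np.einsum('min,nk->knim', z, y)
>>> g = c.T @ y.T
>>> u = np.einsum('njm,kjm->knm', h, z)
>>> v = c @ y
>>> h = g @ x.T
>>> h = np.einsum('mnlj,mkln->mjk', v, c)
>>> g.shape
(3, 11, 3, 3)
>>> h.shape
(5, 5, 3)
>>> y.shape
(3, 5)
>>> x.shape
(5, 3)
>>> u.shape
(3, 2, 3)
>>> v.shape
(5, 3, 11, 5)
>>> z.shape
(3, 11, 3)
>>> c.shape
(5, 3, 11, 3)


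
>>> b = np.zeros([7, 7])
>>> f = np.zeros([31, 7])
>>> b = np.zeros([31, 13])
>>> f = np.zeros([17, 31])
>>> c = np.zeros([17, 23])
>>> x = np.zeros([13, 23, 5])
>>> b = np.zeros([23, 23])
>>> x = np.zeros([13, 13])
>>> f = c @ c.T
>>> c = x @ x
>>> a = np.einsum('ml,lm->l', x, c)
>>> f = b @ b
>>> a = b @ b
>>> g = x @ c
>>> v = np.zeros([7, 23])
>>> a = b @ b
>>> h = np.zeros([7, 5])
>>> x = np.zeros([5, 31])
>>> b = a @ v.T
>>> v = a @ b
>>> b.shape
(23, 7)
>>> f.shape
(23, 23)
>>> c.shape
(13, 13)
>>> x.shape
(5, 31)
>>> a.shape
(23, 23)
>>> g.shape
(13, 13)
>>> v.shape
(23, 7)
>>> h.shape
(7, 5)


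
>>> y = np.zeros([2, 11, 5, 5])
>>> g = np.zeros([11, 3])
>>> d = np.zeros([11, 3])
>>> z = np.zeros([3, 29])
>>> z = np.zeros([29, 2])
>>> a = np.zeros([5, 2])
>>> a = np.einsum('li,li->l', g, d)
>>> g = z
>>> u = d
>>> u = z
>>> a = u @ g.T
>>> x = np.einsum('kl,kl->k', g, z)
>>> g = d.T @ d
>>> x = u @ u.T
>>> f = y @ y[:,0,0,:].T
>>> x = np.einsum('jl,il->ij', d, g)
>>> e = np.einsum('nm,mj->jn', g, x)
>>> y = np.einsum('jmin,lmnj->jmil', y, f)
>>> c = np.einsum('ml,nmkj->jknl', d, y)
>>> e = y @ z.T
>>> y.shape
(2, 11, 5, 2)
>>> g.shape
(3, 3)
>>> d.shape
(11, 3)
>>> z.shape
(29, 2)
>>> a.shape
(29, 29)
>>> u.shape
(29, 2)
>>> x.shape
(3, 11)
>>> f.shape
(2, 11, 5, 2)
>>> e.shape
(2, 11, 5, 29)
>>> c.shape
(2, 5, 2, 3)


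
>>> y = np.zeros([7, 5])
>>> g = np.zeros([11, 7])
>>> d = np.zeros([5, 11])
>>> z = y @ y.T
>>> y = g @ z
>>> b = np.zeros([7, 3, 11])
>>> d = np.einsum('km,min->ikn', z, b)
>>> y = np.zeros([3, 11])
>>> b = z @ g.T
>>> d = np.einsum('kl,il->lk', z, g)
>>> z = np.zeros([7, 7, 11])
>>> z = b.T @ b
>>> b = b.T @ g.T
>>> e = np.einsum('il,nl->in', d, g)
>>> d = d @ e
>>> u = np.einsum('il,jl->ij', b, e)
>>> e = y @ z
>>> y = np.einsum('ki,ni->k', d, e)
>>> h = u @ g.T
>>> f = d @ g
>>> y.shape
(7,)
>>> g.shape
(11, 7)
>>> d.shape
(7, 11)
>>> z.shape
(11, 11)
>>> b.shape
(11, 11)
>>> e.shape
(3, 11)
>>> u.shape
(11, 7)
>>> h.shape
(11, 11)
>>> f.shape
(7, 7)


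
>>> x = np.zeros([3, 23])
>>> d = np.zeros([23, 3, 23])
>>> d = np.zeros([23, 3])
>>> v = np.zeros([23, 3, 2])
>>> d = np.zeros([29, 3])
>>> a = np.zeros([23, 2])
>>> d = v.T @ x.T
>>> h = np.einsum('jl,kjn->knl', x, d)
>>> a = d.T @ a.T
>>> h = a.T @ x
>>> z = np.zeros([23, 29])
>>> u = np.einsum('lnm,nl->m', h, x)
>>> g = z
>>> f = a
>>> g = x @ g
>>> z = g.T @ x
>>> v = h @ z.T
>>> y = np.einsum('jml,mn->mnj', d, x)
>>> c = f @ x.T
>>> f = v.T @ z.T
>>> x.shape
(3, 23)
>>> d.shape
(2, 3, 3)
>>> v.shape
(23, 3, 29)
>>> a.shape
(3, 3, 23)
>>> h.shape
(23, 3, 23)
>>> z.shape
(29, 23)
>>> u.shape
(23,)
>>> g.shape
(3, 29)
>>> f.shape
(29, 3, 29)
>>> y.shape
(3, 23, 2)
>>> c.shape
(3, 3, 3)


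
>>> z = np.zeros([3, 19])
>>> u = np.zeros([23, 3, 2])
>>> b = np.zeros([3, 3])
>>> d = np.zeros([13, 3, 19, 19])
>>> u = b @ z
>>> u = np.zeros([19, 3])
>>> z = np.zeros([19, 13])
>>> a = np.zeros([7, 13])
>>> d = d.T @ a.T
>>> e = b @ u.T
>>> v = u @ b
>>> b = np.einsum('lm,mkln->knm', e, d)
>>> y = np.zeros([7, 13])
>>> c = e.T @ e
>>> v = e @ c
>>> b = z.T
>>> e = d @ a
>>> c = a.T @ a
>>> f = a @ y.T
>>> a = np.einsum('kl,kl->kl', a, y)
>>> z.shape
(19, 13)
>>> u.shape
(19, 3)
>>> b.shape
(13, 19)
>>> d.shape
(19, 19, 3, 7)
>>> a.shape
(7, 13)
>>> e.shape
(19, 19, 3, 13)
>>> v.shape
(3, 19)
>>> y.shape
(7, 13)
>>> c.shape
(13, 13)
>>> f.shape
(7, 7)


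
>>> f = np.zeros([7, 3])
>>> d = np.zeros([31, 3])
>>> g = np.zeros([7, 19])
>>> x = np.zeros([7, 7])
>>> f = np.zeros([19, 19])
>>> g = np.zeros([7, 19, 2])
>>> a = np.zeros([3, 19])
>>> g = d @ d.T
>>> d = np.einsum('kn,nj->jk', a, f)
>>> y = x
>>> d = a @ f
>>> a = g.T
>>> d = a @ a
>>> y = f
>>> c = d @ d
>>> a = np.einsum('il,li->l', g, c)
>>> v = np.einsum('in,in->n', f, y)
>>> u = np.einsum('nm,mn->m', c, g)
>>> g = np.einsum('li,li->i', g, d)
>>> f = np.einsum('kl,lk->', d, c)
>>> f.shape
()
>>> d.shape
(31, 31)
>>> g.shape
(31,)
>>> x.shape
(7, 7)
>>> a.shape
(31,)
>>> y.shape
(19, 19)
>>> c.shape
(31, 31)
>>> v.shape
(19,)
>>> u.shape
(31,)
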